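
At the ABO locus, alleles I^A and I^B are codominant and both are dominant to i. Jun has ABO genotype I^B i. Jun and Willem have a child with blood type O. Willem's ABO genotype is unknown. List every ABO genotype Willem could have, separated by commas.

For each candidate genotype of Willem, check whether crossing it with I^B i can produce every observed child phenotype.
  I^A I^A → possible child types {A, AB} ✗
  I^A I^B → possible child types {A, B, AB} ✗
  I^A i → possible child types {O, A, B, AB} ✓
  I^B I^B → possible child types {B} ✗
  I^B i → possible child types {O, B} ✓
  i i → possible child types {O, B} ✓

I^A i, I^B i, i i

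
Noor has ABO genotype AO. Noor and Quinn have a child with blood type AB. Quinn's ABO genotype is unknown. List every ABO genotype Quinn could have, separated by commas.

For each candidate genotype of Quinn, check whether crossing it with AO can produce every observed child phenotype.
  AA → possible child types {A} ✗
  AB → possible child types {A, B, AB} ✓
  AO → possible child types {O, A} ✗
  BB → possible child types {B, AB} ✓
  BO → possible child types {O, A, B, AB} ✓
  OO → possible child types {O, A} ✗

AB, BB, BO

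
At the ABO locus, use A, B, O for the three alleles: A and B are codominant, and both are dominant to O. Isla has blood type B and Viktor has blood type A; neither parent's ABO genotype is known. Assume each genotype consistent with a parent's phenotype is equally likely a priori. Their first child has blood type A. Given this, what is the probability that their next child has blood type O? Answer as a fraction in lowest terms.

1/12

Possible genotypes: Isla ∈ {BB, BO}; Viktor ∈ {AA, AO}.
Weight each parental genotype pair by prior × P(type-A child):
  BO × AA: posterior weight 2/3; P(next child type O) = 0.
  BO × AO: posterior weight 1/3; P(next child type O) = 1/4.
Weighted sum = 1/12.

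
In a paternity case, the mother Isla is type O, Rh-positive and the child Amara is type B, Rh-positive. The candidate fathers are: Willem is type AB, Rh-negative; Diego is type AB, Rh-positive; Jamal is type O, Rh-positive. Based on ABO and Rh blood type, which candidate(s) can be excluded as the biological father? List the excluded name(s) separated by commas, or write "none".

A candidate is excluded only if no genotype consistent with his phenotype could produce a type B, Rh-positive child with a type O, Rh-positive mother.
Jamal (type O, Rh+): no genotype consistent with that phenotype can produce a type-B Rh+ child with a type-O mother.

Jamal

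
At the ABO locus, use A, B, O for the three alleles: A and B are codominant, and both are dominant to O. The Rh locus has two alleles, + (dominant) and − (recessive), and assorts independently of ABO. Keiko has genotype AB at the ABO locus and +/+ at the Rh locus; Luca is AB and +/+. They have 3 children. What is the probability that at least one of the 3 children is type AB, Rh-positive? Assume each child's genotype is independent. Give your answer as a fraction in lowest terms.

7/8

ABO cross AB × AB → 1/4 A, 1/4 B, 1/2 AB.
Rh cross +/+ × +/+ → 1 Rh+; so P(type AB, Rh-positive) = 1/2 × 1 = 1/2 per child.
P(none) = (1/2)^3 = 1/8; P(at least one) = 1 − 1/8 = 7/8.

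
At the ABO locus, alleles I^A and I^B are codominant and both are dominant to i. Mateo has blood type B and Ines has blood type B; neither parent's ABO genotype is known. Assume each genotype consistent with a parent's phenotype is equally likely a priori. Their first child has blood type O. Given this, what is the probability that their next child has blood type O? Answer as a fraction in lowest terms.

1/4

Possible genotypes: Mateo ∈ {I^B I^B, I^B i}; Ines ∈ {I^B I^B, I^B i}.
Weight each parental genotype pair by prior × P(type-O child):
  I^B i × I^B i: posterior weight 1; P(next child type O) = 1/4.
Weighted sum = 1/4.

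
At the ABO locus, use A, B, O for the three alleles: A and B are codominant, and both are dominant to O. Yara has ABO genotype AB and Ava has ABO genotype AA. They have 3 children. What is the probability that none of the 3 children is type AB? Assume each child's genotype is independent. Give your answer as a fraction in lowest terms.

1/8

ABO cross AB × AA → 1/2 A, 1/2 AB.
So P(type AB) = 1/2 per child.
P(not type AB) = 1/2 for one child; (1/2)^3 = 1/8.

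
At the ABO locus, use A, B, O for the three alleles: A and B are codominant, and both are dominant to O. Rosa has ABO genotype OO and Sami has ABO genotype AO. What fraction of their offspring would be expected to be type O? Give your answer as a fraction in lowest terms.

ABO cross OO × AO → offspring phenotypes: 1/2 O, 1/2 A.
So P(type O) = 1/2.

1/2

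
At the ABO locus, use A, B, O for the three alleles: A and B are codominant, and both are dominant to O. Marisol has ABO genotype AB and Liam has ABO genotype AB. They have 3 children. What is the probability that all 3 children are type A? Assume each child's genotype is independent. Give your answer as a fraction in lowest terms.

ABO cross AB × AB → 1/4 A, 1/4 B, 1/2 AB.
So P(type A) = 1/4 per child.
All 3 independent: (1/4)^3 = 1/64.

1/64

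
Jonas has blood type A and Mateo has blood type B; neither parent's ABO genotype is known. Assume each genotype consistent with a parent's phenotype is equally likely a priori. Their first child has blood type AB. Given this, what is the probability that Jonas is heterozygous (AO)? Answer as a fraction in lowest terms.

Possible genotypes: Jonas ∈ {AA, AO}; Mateo ∈ {BB, BO}.
Weight each parental genotype pair by prior × P(type-AB child):
  AA × BB: posterior weight 4/9.
  AA × BO: posterior weight 2/9.
  AO × BB: posterior weight 2/9.
  AO × BO: posterior weight 1/9.
Sum the posterior weight over pairs where Jonas is AO: 1/3.

1/3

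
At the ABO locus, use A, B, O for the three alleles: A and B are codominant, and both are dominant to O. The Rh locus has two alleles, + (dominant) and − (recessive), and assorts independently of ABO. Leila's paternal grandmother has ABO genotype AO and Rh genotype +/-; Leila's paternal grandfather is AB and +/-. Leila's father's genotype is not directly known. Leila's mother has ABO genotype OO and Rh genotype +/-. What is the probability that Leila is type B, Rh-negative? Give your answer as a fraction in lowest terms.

Leila's father's ABO genotype from AO × AB: 1/4 AA, 1/4 AB, 1/4 AO, 1/4 BO.
Crossing each possibility with the mother OO and summing P(type B): 1/4·0 + 1/4·1/2 + 1/4·0 + 1/4·1/2 = 1/4.
Similarly for Rh via the father's Rh distribution: P(Rh-) = 1/4.
Independent loci: 1/4 × 1/4 = 1/16.

1/16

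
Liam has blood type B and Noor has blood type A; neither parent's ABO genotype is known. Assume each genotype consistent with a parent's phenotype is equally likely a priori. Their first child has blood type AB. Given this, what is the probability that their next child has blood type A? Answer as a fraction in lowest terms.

Possible genotypes: Liam ∈ {I^B I^B, I^B i}; Noor ∈ {I^A I^A, I^A i}.
Weight each parental genotype pair by prior × P(type-AB child):
  I^B I^B × I^A I^A: posterior weight 4/9; P(next child type A) = 0.
  I^B I^B × I^A i: posterior weight 2/9; P(next child type A) = 0.
  I^B i × I^A I^A: posterior weight 2/9; P(next child type A) = 1/2.
  I^B i × I^A i: posterior weight 1/9; P(next child type A) = 1/4.
Weighted sum = 5/36.

5/36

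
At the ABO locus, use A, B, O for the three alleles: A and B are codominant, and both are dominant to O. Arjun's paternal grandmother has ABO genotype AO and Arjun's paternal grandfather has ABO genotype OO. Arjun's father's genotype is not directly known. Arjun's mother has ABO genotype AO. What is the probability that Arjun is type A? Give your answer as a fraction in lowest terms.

5/8

Arjun's father's ABO genotype from AO × OO: 1/2 AO, 1/2 OO.
Crossing each possibility with the mother AO and summing P(type A): 1/2·3/4 + 1/2·1/2 = 5/8.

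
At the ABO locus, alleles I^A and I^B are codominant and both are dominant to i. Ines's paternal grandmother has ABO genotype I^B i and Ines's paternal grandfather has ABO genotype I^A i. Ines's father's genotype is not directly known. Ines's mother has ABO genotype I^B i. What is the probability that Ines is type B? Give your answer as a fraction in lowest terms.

Ines's father's ABO genotype from I^B i × I^A i: 1/4 I^A I^B, 1/4 I^A i, 1/4 I^B i, 1/4 i i.
Crossing each possibility with the mother I^B i and summing P(type B): 1/4·1/2 + 1/4·1/4 + 1/4·3/4 + 1/4·1/2 = 1/2.

1/2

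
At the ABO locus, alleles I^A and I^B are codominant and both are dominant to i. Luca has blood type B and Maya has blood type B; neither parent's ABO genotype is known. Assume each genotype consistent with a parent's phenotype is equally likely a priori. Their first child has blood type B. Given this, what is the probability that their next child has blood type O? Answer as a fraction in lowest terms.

Possible genotypes: Luca ∈ {I^B I^B, I^B i}; Maya ∈ {I^B I^B, I^B i}.
Weight each parental genotype pair by prior × P(type-B child):
  I^B I^B × I^B I^B: posterior weight 4/15; P(next child type O) = 0.
  I^B I^B × I^B i: posterior weight 4/15; P(next child type O) = 0.
  I^B i × I^B I^B: posterior weight 4/15; P(next child type O) = 0.
  I^B i × I^B i: posterior weight 1/5; P(next child type O) = 1/4.
Weighted sum = 1/20.

1/20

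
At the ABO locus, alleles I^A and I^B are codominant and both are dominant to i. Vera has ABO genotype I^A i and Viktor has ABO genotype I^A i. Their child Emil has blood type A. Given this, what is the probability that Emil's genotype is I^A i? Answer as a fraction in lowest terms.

Cross I^A i × I^A i → 1/4 I^A I^A, 1/2 I^A i, 1/4 i i.
Type-A genotypes among offspring: I^A I^A (1/4), I^A i (1/2); total 3/4.
P(I^A i | type A) = (1/2) / (3/4) = 2/3.

2/3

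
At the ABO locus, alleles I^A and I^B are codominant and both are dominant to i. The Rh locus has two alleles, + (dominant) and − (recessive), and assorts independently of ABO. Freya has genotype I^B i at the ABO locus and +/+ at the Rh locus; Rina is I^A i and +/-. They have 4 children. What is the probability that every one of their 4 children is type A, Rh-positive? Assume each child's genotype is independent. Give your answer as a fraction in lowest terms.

ABO cross I^B i × I^A i → 1/4 O, 1/4 A, 1/4 B, 1/4 AB.
Rh cross +/+ × +/- → 1 Rh+; so P(type A, Rh-positive) = 1/4 × 1 = 1/4 per child.
All 4 independent: (1/4)^4 = 1/256.

1/256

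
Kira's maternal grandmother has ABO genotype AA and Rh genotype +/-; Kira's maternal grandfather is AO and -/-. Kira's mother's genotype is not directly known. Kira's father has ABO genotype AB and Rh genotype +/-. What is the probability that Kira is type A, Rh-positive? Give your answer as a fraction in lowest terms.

5/16

Kira's mother's ABO genotype from AA × AO: 1/2 AA, 1/2 AO.
Crossing each possibility with the father AB and summing P(type A): 1/2·1/2 + 1/2·1/2 = 1/2.
Similarly for Rh via the mother's Rh distribution: P(Rh+) = 5/8.
Independent loci: 1/2 × 5/8 = 5/16.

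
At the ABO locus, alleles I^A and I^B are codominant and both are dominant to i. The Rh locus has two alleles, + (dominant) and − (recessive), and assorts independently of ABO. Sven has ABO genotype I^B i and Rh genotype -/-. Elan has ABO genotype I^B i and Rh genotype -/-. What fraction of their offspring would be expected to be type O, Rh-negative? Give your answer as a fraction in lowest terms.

1/4

ABO cross I^B i × I^B i → offspring phenotypes: 1/4 O, 3/4 B.
Rh cross -/- × -/- → 1 Rh-.
Independent loci: P(type O, Rh-negative) = 1/4 × 1 = 1/4.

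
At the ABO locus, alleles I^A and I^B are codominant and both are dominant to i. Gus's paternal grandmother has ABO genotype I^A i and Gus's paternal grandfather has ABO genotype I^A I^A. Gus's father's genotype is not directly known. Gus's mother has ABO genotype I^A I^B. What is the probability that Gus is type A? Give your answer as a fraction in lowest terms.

1/2

Gus's father's ABO genotype from I^A i × I^A I^A: 1/2 I^A I^A, 1/2 I^A i.
Crossing each possibility with the mother I^A I^B and summing P(type A): 1/2·1/2 + 1/2·1/2 = 1/2.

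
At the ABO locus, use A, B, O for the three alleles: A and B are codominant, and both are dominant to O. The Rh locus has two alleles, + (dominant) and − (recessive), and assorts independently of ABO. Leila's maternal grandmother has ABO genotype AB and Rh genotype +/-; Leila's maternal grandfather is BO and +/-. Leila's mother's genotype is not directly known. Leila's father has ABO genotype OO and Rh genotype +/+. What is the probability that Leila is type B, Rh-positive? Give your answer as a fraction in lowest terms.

Leila's mother's ABO genotype from AB × BO: 1/4 AB, 1/4 AO, 1/4 BB, 1/4 BO.
Crossing each possibility with the father OO and summing P(type B): 1/4·1/2 + 1/4·0 + 1/4·1 + 1/4·1/2 = 1/2.
Similarly for Rh via the mother's Rh distribution: P(Rh+) = 1.
Independent loci: 1/2 × 1 = 1/2.

1/2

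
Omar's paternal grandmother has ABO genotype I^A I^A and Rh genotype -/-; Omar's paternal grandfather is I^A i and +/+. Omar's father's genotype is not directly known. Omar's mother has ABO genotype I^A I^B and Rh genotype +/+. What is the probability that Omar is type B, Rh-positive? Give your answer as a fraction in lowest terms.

Omar's father's ABO genotype from I^A I^A × I^A i: 1/2 I^A I^A, 1/2 I^A i.
Crossing each possibility with the mother I^A I^B and summing P(type B): 1/2·0 + 1/2·1/4 = 1/8.
Similarly for Rh via the father's Rh distribution: P(Rh+) = 1.
Independent loci: 1/8 × 1 = 1/8.

1/8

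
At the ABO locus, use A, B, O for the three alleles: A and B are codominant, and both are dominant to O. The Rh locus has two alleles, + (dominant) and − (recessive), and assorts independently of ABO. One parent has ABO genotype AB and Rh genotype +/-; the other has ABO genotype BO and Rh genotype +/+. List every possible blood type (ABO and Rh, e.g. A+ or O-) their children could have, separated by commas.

Gametes from AB × BO give offspring ABO genotypes AB, AO, BB, BO, i.e. phenotypes A, B, AB.
Rh cross +/- × +/+ → phenotypes Rh+.
Combining independently: A+, B+, AB+.

A+, B+, AB+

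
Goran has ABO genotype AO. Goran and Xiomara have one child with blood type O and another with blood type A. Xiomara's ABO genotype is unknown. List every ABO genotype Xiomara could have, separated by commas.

AO, BO, OO

For each candidate genotype of Xiomara, check whether crossing it with AO can produce every observed child phenotype.
  AA → possible child types {A} ✗
  AB → possible child types {A, B, AB} ✗
  AO → possible child types {O, A} ✓
  BB → possible child types {B, AB} ✗
  BO → possible child types {O, A, B, AB} ✓
  OO → possible child types {O, A} ✓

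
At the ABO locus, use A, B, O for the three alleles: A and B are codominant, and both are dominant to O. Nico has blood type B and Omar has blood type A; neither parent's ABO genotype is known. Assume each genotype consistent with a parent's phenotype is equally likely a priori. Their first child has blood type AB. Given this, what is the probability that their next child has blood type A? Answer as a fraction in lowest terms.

5/36

Possible genotypes: Nico ∈ {BB, BO}; Omar ∈ {AA, AO}.
Weight each parental genotype pair by prior × P(type-AB child):
  BB × AA: posterior weight 4/9; P(next child type A) = 0.
  BB × AO: posterior weight 2/9; P(next child type A) = 0.
  BO × AA: posterior weight 2/9; P(next child type A) = 1/2.
  BO × AO: posterior weight 1/9; P(next child type A) = 1/4.
Weighted sum = 5/36.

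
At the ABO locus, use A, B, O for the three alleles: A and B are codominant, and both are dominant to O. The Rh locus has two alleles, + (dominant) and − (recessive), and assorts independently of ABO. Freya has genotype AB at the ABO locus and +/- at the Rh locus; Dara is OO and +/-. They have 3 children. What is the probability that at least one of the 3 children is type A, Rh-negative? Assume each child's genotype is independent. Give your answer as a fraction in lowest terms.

ABO cross AB × OO → 1/2 A, 1/2 B.
Rh cross +/- × +/- → 3/4 Rh+, 1/4 Rh-; so P(type A, Rh-negative) = 1/2 × 1/4 = 1/8 per child.
P(none) = (7/8)^3 = 343/512; P(at least one) = 1 − 343/512 = 169/512.

169/512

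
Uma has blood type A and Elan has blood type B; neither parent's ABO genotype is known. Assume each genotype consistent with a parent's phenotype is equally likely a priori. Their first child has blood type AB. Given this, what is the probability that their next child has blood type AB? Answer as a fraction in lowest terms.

25/36

Possible genotypes: Uma ∈ {I^A I^A, I^A i}; Elan ∈ {I^B I^B, I^B i}.
Weight each parental genotype pair by prior × P(type-AB child):
  I^A I^A × I^B I^B: posterior weight 4/9; P(next child type AB) = 1.
  I^A I^A × I^B i: posterior weight 2/9; P(next child type AB) = 1/2.
  I^A i × I^B I^B: posterior weight 2/9; P(next child type AB) = 1/2.
  I^A i × I^B i: posterior weight 1/9; P(next child type AB) = 1/4.
Weighted sum = 25/36.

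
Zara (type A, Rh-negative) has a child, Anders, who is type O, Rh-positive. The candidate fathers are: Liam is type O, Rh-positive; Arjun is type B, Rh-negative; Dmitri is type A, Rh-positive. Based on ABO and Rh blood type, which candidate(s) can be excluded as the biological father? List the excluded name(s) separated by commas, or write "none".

A candidate is excluded only if no genotype consistent with his phenotype could produce a type O, Rh-positive child with a type A, Rh-negative mother.
Arjun (type B, Rh-): no genotype consistent with that phenotype can produce a type-O Rh+ child with a type-A mother.

Arjun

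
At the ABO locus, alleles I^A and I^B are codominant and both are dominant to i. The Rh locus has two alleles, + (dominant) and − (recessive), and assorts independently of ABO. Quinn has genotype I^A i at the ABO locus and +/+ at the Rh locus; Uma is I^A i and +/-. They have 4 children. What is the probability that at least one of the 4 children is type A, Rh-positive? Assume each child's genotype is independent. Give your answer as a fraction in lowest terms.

ABO cross I^A i × I^A i → 1/4 O, 3/4 A.
Rh cross +/+ × +/- → 1 Rh+; so P(type A, Rh-positive) = 3/4 × 1 = 3/4 per child.
P(none) = (1/4)^4 = 1/256; P(at least one) = 1 − 1/256 = 255/256.

255/256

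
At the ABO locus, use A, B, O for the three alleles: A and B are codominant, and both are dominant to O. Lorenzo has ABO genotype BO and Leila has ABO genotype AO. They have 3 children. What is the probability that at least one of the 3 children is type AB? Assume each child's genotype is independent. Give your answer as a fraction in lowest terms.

ABO cross BO × AO → 1/4 O, 1/4 A, 1/4 B, 1/4 AB.
So P(type AB) = 1/4 per child.
P(none) = (3/4)^3 = 27/64; P(at least one) = 1 − 27/64 = 37/64.

37/64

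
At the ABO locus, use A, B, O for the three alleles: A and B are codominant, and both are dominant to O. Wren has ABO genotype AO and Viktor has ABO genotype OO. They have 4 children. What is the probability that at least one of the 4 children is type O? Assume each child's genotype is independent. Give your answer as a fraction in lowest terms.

ABO cross AO × OO → 1/2 O, 1/2 A.
So P(type O) = 1/2 per child.
P(none) = (1/2)^4 = 1/16; P(at least one) = 1 − 1/16 = 15/16.

15/16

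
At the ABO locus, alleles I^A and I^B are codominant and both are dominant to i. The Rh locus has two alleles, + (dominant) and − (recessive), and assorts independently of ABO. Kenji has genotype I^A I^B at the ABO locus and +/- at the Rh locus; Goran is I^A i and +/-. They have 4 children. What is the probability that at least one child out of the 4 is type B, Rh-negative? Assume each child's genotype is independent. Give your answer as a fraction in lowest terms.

14911/65536

ABO cross I^A I^B × I^A i → 1/2 A, 1/4 B, 1/4 AB.
Rh cross +/- × +/- → 3/4 Rh+, 1/4 Rh-; so P(type B, Rh-negative) = 1/4 × 1/4 = 1/16 per child.
P(none) = (15/16)^4 = 50625/65536; P(at least one) = 1 − 50625/65536 = 14911/65536.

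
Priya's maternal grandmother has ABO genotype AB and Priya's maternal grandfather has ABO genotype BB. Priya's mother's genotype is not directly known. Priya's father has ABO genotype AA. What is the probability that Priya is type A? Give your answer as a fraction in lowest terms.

1/4

Priya's mother's ABO genotype from AB × BB: 1/2 AB, 1/2 BB.
Crossing each possibility with the father AA and summing P(type A): 1/2·1/2 + 1/2·0 = 1/4.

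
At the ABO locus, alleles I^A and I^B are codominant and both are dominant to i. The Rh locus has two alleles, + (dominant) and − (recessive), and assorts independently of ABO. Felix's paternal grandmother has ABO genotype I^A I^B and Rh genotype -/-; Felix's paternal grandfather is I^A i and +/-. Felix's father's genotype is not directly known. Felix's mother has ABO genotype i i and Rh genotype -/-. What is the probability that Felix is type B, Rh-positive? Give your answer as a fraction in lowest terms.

1/16

Felix's father's ABO genotype from I^A I^B × I^A i: 1/4 I^A I^A, 1/4 I^A I^B, 1/4 I^A i, 1/4 I^B i.
Crossing each possibility with the mother i i and summing P(type B): 1/4·0 + 1/4·1/2 + 1/4·0 + 1/4·1/2 = 1/4.
Similarly for Rh via the father's Rh distribution: P(Rh+) = 1/4.
Independent loci: 1/4 × 1/4 = 1/16.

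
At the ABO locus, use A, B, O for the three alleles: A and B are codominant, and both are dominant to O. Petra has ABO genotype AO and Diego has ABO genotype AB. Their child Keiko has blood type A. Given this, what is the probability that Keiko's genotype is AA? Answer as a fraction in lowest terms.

1/2

Cross AO × AB → 1/4 AA, 1/4 AB, 1/4 AO, 1/4 BO.
Type-A genotypes among offspring: AA (1/4), AO (1/4); total 1/2.
P(AA | type A) = (1/4) / (1/2) = 1/2.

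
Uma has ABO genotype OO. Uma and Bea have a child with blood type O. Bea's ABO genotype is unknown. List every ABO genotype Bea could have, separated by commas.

For each candidate genotype of Bea, check whether crossing it with OO can produce every observed child phenotype.
  AA → possible child types {A} ✗
  AB → possible child types {A, B} ✗
  AO → possible child types {O, A} ✓
  BB → possible child types {B} ✗
  BO → possible child types {O, B} ✓
  OO → possible child types {O} ✓

AO, BO, OO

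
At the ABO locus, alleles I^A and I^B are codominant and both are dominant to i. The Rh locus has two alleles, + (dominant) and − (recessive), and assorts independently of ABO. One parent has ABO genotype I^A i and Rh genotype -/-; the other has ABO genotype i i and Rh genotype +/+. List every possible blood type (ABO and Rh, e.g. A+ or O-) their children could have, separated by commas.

Gametes from I^A i × i i give offspring ABO genotypes I^A i, i i, i.e. phenotypes O, A.
Rh cross -/- × +/+ → phenotypes Rh+.
Combining independently: O+, A+.

O+, A+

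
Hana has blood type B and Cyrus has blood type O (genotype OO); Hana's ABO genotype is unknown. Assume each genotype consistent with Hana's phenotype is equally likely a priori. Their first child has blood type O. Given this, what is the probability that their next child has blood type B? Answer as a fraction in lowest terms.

Possible genotypes: Hana ∈ {BB, BO}; Cyrus ∈ {OO}.
Weight each parental genotype pair by prior × P(type-O child):
  BO × OO: posterior weight 1; P(next child type B) = 1/2.
Weighted sum = 1/2.

1/2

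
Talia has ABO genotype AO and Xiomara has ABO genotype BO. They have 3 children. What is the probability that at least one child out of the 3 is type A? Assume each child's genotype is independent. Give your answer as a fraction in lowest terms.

ABO cross AO × BO → 1/4 O, 1/4 A, 1/4 B, 1/4 AB.
So P(type A) = 1/4 per child.
P(none) = (3/4)^3 = 27/64; P(at least one) = 1 − 27/64 = 37/64.

37/64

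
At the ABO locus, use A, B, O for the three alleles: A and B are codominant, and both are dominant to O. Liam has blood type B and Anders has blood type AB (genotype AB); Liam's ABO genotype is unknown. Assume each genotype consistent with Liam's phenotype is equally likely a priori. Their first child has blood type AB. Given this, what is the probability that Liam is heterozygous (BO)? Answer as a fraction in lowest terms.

1/3

Possible genotypes: Liam ∈ {BB, BO}; Anders ∈ {AB}.
Weight each parental genotype pair by prior × P(type-AB child):
  BB × AB: posterior weight 2/3.
  BO × AB: posterior weight 1/3.
Sum the posterior weight over pairs where Liam is BO: 1/3.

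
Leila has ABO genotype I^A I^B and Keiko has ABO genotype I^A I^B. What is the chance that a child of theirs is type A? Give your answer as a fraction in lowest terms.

1/4

ABO cross I^A I^B × I^A I^B → offspring phenotypes: 1/4 A, 1/4 B, 1/2 AB.
So P(type A) = 1/4.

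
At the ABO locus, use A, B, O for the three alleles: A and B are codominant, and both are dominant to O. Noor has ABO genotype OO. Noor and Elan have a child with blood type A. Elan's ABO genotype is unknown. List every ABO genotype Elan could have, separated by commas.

AA, AB, AO

For each candidate genotype of Elan, check whether crossing it with OO can produce every observed child phenotype.
  AA → possible child types {A} ✓
  AB → possible child types {A, B} ✓
  AO → possible child types {O, A} ✓
  BB → possible child types {B} ✗
  BO → possible child types {O, B} ✗
  OO → possible child types {O} ✗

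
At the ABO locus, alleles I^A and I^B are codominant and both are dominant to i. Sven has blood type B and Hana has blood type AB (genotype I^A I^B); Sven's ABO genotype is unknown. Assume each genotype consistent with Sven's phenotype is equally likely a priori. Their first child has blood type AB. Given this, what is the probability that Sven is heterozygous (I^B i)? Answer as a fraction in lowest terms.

Possible genotypes: Sven ∈ {I^B I^B, I^B i}; Hana ∈ {I^A I^B}.
Weight each parental genotype pair by prior × P(type-AB child):
  I^B I^B × I^A I^B: posterior weight 2/3.
  I^B i × I^A I^B: posterior weight 1/3.
Sum the posterior weight over pairs where Sven is I^B i: 1/3.

1/3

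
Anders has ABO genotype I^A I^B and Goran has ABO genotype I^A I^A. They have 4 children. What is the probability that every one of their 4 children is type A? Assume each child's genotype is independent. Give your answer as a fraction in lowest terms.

ABO cross I^A I^B × I^A I^A → 1/2 A, 1/2 AB.
So P(type A) = 1/2 per child.
All 4 independent: (1/2)^4 = 1/16.

1/16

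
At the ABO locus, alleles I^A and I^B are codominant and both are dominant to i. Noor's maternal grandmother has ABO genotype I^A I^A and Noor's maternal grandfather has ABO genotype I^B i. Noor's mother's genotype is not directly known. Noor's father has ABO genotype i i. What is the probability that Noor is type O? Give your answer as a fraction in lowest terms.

1/4

Noor's mother's ABO genotype from I^A I^A × I^B i: 1/2 I^A I^B, 1/2 I^A i.
Crossing each possibility with the father i i and summing P(type O): 1/2·0 + 1/2·1/2 = 1/4.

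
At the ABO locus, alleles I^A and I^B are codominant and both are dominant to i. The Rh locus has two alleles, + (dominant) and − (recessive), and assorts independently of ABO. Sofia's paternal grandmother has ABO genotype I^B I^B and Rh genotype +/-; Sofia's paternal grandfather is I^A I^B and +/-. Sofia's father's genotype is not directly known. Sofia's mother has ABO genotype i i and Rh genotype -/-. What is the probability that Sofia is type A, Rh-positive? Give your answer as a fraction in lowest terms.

Sofia's father's ABO genotype from I^B I^B × I^A I^B: 1/2 I^A I^B, 1/2 I^B I^B.
Crossing each possibility with the mother i i and summing P(type A): 1/2·1/2 + 1/2·0 = 1/4.
Similarly for Rh via the father's Rh distribution: P(Rh+) = 1/2.
Independent loci: 1/4 × 1/2 = 1/8.

1/8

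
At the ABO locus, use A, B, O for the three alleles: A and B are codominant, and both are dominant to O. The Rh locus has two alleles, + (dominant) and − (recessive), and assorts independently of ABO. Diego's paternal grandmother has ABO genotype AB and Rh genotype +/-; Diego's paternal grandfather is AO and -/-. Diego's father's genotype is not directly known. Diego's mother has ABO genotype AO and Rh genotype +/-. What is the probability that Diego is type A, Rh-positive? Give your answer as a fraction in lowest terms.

Diego's father's ABO genotype from AB × AO: 1/4 AA, 1/4 AB, 1/4 AO, 1/4 BO.
Crossing each possibility with the mother AO and summing P(type A): 1/4·1 + 1/4·1/2 + 1/4·3/4 + 1/4·1/4 = 5/8.
Similarly for Rh via the father's Rh distribution: P(Rh+) = 5/8.
Independent loci: 5/8 × 5/8 = 25/64.

25/64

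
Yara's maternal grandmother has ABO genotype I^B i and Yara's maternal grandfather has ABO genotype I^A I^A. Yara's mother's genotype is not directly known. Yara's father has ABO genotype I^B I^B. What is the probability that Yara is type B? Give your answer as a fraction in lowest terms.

Yara's mother's ABO genotype from I^B i × I^A I^A: 1/2 I^A I^B, 1/2 I^A i.
Crossing each possibility with the father I^B I^B and summing P(type B): 1/2·1/2 + 1/2·1/2 = 1/2.

1/2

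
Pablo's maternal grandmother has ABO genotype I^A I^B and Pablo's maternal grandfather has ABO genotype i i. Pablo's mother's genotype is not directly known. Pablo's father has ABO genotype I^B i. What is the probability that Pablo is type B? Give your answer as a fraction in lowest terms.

Pablo's mother's ABO genotype from I^A I^B × i i: 1/2 I^A i, 1/2 I^B i.
Crossing each possibility with the father I^B i and summing P(type B): 1/2·1/4 + 1/2·3/4 = 1/2.

1/2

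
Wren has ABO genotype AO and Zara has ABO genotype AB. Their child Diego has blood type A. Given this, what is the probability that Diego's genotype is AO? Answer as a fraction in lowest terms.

1/2

Cross AO × AB → 1/4 AA, 1/4 AB, 1/4 AO, 1/4 BO.
Type-A genotypes among offspring: AA (1/4), AO (1/4); total 1/2.
P(AO | type A) = (1/4) / (1/2) = 1/2.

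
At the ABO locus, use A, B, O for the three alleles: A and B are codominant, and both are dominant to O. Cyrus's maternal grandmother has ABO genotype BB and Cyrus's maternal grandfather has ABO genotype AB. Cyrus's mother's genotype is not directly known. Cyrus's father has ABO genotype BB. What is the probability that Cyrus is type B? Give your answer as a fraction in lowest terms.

Cyrus's mother's ABO genotype from BB × AB: 1/2 AB, 1/2 BB.
Crossing each possibility with the father BB and summing P(type B): 1/2·1/2 + 1/2·1 = 3/4.

3/4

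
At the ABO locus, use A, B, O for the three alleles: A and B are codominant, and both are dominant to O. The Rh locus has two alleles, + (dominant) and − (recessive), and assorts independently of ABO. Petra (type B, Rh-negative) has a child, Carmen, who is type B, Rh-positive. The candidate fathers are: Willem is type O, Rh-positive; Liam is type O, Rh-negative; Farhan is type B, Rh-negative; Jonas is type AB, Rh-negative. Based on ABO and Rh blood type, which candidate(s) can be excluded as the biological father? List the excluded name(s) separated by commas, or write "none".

Liam, Farhan, Jonas

A candidate is excluded only if no genotype consistent with his phenotype could produce a type B, Rh-positive child with a type B, Rh-negative mother.
Liam (type O, Rh-): no genotype consistent with that phenotype can produce a type-B Rh+ child with a type-B mother.
Farhan (type B, Rh-): no genotype consistent with that phenotype can produce a type-B Rh+ child with a type-B mother.
Jonas (type AB, Rh-): no genotype consistent with that phenotype can produce a type-B Rh+ child with a type-B mother.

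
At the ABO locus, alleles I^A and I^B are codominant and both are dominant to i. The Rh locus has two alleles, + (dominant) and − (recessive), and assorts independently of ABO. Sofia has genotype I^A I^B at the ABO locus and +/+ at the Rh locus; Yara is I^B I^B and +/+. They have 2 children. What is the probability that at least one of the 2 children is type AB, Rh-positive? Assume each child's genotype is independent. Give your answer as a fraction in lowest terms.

ABO cross I^A I^B × I^B I^B → 1/2 B, 1/2 AB.
Rh cross +/+ × +/+ → 1 Rh+; so P(type AB, Rh-positive) = 1/2 × 1 = 1/2 per child.
P(none) = (1/2)^2 = 1/4; P(at least one) = 1 − 1/4 = 3/4.

3/4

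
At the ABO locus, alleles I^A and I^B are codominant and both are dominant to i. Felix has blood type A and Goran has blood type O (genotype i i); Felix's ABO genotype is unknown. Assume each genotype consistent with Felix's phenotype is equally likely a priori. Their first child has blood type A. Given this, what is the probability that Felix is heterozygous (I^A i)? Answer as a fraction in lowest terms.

Possible genotypes: Felix ∈ {I^A I^A, I^A i}; Goran ∈ {i i}.
Weight each parental genotype pair by prior × P(type-A child):
  I^A I^A × i i: posterior weight 2/3.
  I^A i × i i: posterior weight 1/3.
Sum the posterior weight over pairs where Felix is I^A i: 1/3.

1/3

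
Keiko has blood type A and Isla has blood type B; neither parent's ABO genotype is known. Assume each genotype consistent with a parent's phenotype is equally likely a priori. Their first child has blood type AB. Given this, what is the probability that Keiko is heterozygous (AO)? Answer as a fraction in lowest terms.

1/3

Possible genotypes: Keiko ∈ {AA, AO}; Isla ∈ {BB, BO}.
Weight each parental genotype pair by prior × P(type-AB child):
  AA × BB: posterior weight 4/9.
  AA × BO: posterior weight 2/9.
  AO × BB: posterior weight 2/9.
  AO × BO: posterior weight 1/9.
Sum the posterior weight over pairs where Keiko is AO: 1/3.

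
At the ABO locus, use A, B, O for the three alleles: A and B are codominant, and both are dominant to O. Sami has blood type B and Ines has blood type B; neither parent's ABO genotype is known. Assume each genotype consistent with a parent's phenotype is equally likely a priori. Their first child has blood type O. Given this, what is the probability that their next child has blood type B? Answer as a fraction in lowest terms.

3/4

Possible genotypes: Sami ∈ {BB, BO}; Ines ∈ {BB, BO}.
Weight each parental genotype pair by prior × P(type-O child):
  BO × BO: posterior weight 1; P(next child type B) = 3/4.
Weighted sum = 3/4.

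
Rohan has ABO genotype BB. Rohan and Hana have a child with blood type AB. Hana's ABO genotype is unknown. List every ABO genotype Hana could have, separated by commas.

AA, AB, AO

For each candidate genotype of Hana, check whether crossing it with BB can produce every observed child phenotype.
  AA → possible child types {AB} ✓
  AB → possible child types {B, AB} ✓
  AO → possible child types {B, AB} ✓
  BB → possible child types {B} ✗
  BO → possible child types {B} ✗
  OO → possible child types {B} ✗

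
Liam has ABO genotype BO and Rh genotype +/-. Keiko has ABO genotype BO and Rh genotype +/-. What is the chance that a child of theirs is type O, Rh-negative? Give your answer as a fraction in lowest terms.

ABO cross BO × BO → offspring phenotypes: 1/4 O, 3/4 B.
Rh cross +/- × +/- → 3/4 Rh+, 1/4 Rh-.
Independent loci: P(type O, Rh-negative) = 1/4 × 1/4 = 1/16.

1/16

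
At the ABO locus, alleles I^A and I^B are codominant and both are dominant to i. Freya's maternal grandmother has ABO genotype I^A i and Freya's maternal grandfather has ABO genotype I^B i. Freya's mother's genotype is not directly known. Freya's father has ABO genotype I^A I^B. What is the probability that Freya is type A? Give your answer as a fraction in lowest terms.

3/8

Freya's mother's ABO genotype from I^A i × I^B i: 1/4 I^A I^B, 1/4 I^A i, 1/4 I^B i, 1/4 i i.
Crossing each possibility with the father I^A I^B and summing P(type A): 1/4·1/4 + 1/4·1/2 + 1/4·1/4 + 1/4·1/2 = 3/8.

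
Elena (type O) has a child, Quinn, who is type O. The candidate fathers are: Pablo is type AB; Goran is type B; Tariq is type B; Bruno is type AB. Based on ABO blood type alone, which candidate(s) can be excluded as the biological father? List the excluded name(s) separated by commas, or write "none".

A candidate is excluded only if no genotype consistent with his phenotype could produce a type O child with a type O mother.
Pablo (type AB): no genotype consistent with that phenotype can produce a type-O child with a type-O mother.
Bruno (type AB): no genotype consistent with that phenotype can produce a type-O child with a type-O mother.

Pablo, Bruno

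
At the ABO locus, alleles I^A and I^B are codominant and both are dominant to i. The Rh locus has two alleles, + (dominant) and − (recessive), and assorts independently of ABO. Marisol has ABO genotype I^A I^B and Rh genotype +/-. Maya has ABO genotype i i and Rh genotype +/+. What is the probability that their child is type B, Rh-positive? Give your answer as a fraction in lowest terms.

1/2

ABO cross I^A I^B × i i → offspring phenotypes: 1/2 A, 1/2 B.
Rh cross +/- × +/+ → 1 Rh+.
Independent loci: P(type B, Rh-positive) = 1/2 × 1 = 1/2.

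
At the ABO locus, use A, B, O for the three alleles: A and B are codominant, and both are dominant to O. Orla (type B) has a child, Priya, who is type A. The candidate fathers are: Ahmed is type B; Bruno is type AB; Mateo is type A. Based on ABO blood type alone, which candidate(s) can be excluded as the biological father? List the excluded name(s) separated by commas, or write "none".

A candidate is excluded only if no genotype consistent with his phenotype could produce a type A child with a type B mother.
Ahmed (type B): no genotype consistent with that phenotype can produce a type-A child with a type-B mother.

Ahmed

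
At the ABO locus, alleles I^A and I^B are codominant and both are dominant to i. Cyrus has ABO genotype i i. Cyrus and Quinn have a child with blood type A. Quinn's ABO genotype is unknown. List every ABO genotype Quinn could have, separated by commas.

For each candidate genotype of Quinn, check whether crossing it with i i can produce every observed child phenotype.
  I^A I^A → possible child types {A} ✓
  I^A I^B → possible child types {A, B} ✓
  I^A i → possible child types {O, A} ✓
  I^B I^B → possible child types {B} ✗
  I^B i → possible child types {O, B} ✗
  i i → possible child types {O} ✗

I^A I^A, I^A I^B, I^A i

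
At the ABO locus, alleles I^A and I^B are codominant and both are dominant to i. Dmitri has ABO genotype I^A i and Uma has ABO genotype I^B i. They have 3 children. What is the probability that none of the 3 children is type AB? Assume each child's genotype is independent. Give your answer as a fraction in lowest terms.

27/64

ABO cross I^A i × I^B i → 1/4 O, 1/4 A, 1/4 B, 1/4 AB.
So P(type AB) = 1/4 per child.
P(not type AB) = 3/4 for one child; (3/4)^3 = 27/64.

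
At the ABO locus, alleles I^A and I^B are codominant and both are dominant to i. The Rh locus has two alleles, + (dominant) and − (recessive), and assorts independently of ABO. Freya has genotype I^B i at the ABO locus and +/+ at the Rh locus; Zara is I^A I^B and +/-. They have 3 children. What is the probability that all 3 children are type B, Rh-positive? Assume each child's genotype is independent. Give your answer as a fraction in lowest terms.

1/8

ABO cross I^B i × I^A I^B → 1/4 A, 1/2 B, 1/4 AB.
Rh cross +/+ × +/- → 1 Rh+; so P(type B, Rh-positive) = 1/2 × 1 = 1/2 per child.
All 3 independent: (1/2)^3 = 1/8.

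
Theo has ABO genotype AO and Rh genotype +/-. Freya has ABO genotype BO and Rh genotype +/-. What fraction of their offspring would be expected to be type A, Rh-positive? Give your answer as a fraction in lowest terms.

3/16

ABO cross AO × BO → offspring phenotypes: 1/4 O, 1/4 A, 1/4 B, 1/4 AB.
Rh cross +/- × +/- → 3/4 Rh+, 1/4 Rh-.
Independent loci: P(type A, Rh-positive) = 1/4 × 3/4 = 3/16.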